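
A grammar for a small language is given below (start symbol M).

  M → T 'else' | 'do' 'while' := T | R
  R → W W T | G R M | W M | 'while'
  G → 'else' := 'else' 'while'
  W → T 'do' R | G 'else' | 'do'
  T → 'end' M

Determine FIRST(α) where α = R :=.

{ 'do', 'else', 'end', 'while' }

Add FIRST(R) = { 'do', 'else', 'end', 'while' }; R is not nullable, stop.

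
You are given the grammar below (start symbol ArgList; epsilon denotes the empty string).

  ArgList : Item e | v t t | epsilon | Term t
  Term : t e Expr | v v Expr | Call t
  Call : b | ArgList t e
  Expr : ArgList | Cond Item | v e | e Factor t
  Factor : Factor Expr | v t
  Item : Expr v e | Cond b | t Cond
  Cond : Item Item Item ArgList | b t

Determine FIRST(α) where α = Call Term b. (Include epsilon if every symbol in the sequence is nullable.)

Add FIRST(Call) = { b, e, t, v }; Call is not nullable, stop.

{ b, e, t, v }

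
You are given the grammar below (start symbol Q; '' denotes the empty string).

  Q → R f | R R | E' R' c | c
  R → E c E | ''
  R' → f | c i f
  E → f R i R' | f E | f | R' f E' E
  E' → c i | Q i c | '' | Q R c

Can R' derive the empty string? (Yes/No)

Nullable nonterminals: E', Q, R.
No production of R' has an RHS whose symbols are all nullable, so R' is not nullable.

No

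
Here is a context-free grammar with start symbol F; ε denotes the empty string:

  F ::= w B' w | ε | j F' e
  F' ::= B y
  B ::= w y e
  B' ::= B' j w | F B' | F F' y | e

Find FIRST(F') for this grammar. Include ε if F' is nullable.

{ w }

From F' ::= B y: add FIRST(B) = { w }.
Union: FIRST(F') = { w }.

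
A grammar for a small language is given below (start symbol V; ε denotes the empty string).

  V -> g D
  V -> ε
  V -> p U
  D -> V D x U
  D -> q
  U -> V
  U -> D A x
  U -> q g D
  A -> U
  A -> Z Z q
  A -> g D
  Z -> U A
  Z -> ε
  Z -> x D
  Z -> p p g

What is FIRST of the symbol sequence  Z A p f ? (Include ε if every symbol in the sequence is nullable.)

Add FIRST(Z)\{ε} = { g, p, q, x }; Z is nullable, continue.
Add FIRST(A)\{ε} = { g, p, q, x }; A is nullable, continue.
p is a terminal; add {p} and stop.

{ g, p, q, x }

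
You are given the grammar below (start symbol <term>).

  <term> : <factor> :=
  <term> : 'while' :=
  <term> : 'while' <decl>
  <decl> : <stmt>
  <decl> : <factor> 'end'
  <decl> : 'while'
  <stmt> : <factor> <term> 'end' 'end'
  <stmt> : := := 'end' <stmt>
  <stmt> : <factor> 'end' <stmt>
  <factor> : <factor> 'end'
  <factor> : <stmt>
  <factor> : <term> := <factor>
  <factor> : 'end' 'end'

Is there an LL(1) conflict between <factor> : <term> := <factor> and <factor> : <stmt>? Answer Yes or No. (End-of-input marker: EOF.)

Yes

FIRST(<term> := <factor>) = { 'end', 'while', := } and FIRST(<stmt>) = { 'end', 'while', := }.
Both contain 'end', so the two alternatives are not disjoint — LL(1) conflict.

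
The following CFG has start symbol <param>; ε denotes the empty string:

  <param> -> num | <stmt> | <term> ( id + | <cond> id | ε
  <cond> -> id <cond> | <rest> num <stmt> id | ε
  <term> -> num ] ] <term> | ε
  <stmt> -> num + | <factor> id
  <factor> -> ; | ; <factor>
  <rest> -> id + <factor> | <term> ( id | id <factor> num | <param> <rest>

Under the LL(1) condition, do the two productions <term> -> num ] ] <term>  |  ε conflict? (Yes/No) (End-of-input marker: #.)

FIRST(num ] ] <term>) = { num } and FIRST(ε) = { ε }.
The second is nullable but FOLLOW(<term>) = { ( } is disjoint from FIRST of the first.

No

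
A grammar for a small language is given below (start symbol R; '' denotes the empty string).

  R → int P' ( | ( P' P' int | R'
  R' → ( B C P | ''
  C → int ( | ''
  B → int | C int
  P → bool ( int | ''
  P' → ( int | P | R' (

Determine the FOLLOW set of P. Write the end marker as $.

{ $, (, bool, int }

In R' → ( B C P: P is at the end, add FOLLOW(R') = { $, ( }.
In P' → P: P is at the end, add FOLLOW(P') = { (, bool, int }.
Union: FOLLOW(P) = { $, (, bool, int }.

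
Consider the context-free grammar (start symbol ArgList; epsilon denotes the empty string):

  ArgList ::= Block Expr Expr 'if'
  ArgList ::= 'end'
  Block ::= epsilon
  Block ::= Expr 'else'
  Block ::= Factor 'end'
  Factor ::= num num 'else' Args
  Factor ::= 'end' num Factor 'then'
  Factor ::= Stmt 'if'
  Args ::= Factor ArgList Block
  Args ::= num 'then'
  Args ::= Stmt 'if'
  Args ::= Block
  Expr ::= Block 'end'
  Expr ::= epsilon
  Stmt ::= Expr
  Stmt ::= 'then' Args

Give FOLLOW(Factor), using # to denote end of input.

{ 'else', 'end', 'if', 'then', num }

In Block ::= Factor 'end': add FIRST('end') = { 'end' }.
In Factor ::= 'end' num Factor 'then': add FIRST('then') = { 'then' }.
In Args ::= Factor ArgList Block: add FIRST(ArgList Block) = { 'else', 'end', 'if', 'then', num }.
Union: FOLLOW(Factor) = { 'else', 'end', 'if', 'then', num }.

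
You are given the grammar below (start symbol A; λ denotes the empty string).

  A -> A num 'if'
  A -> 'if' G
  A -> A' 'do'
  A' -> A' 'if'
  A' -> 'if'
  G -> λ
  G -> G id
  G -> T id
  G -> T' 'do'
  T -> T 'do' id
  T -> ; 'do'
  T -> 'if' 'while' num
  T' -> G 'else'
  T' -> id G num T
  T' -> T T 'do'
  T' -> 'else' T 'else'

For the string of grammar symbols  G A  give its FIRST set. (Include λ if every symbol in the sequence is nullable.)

{ 'else', 'if', ;, id }

Add FIRST(G)\{λ} = { 'else', 'if', ;, id }; G is nullable, continue.
Add FIRST(A) = { 'if' }; A is not nullable, stop.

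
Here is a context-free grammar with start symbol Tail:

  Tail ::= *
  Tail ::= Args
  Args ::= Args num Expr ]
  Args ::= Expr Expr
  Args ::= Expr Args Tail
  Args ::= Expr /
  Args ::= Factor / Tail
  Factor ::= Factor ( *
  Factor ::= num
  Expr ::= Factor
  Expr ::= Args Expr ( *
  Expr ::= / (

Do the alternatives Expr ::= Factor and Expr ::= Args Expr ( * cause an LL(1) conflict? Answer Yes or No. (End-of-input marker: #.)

Yes

FIRST(Factor) = { num } and FIRST(Args Expr ( *) = { /, num }.
Both contain num, so the two alternatives are not disjoint — LL(1) conflict.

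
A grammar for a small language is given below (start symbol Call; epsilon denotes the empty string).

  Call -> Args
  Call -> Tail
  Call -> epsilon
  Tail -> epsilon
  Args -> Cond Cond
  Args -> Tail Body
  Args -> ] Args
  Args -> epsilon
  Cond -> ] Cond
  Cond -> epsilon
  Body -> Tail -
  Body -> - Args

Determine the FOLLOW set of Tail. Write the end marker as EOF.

In Call -> Tail: Tail is at the end, add FOLLOW(Call) = { EOF }.
In Args -> Tail Body: add FIRST(Body) = { - }.
In Body -> Tail -: add FIRST(-) = { - }.
Union: FOLLOW(Tail) = { EOF, - }.

{ EOF, - }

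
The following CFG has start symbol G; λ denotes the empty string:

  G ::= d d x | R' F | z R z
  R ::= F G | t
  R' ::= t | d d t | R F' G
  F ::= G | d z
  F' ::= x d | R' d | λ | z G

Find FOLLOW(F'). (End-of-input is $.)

{ d, t, z }

In R' ::= R F' G: add FIRST(G) = { d, t, z }.
Union: FOLLOW(F') = { d, t, z }.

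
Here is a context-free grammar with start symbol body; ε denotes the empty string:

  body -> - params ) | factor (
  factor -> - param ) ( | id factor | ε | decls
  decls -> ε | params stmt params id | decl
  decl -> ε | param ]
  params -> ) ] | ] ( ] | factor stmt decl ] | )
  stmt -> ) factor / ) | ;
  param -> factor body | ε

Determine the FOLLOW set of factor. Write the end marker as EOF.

{ (, ), -, /, ;, ], id }

In body -> factor (: add FIRST(() = { ( }.
In factor -> id factor: factor is at the end, add FOLLOW(factor) = { (, ), -, /, ;, ], id }.
In params -> factor stmt decl ]: add FIRST(stmt decl ]) = { ), ; }.
In stmt -> ) factor / ): add FIRST(/ )) = { / }.
In param -> factor body: add FIRST(body) = { (, ), -, ;, ], id }.
Union: FOLLOW(factor) = { (, ), -, /, ;, ], id }.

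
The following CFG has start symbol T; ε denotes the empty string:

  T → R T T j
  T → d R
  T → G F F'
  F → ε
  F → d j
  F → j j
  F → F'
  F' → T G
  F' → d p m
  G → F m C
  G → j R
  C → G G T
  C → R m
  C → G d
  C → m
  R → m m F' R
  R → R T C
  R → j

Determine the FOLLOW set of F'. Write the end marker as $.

In T → G F F': F' is at the end, add FOLLOW(T) = { $, d, j, m }.
In F → F': F' is at the end, add FOLLOW(F) = { d, j, m }.
In R → m m F' R: add FIRST(R) = { j, m }.
Union: FOLLOW(F') = { $, d, j, m }.

{ $, d, j, m }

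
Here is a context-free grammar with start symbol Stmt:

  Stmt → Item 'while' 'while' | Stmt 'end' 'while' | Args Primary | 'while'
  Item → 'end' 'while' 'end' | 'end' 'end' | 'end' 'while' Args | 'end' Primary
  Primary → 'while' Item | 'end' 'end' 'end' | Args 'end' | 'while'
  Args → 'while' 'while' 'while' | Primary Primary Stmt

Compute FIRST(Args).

Args → 'while' 'while' 'while' contributes {'while'}.
From Args → Primary Primary Stmt: add FIRST(Primary) = { 'end', 'while' }.
Union: FIRST(Args) = { 'end', 'while' }.

{ 'end', 'while' }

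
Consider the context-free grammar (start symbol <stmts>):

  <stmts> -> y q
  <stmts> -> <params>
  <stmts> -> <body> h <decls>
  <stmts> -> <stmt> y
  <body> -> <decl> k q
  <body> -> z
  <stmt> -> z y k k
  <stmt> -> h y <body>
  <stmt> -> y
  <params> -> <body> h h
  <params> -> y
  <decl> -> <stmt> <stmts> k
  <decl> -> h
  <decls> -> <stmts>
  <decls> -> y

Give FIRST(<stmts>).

<stmts> -> y q contributes {y}.
From <stmts> -> <params>: add FIRST(<params>) = { h, y, z }.
From <stmts> -> <body> h <decls>: add FIRST(<body>) = { h, y, z }.
From <stmts> -> <stmt> y: add FIRST(<stmt>) = { h, y, z }.
Union: FIRST(<stmts>) = { h, y, z }.

{ h, y, z }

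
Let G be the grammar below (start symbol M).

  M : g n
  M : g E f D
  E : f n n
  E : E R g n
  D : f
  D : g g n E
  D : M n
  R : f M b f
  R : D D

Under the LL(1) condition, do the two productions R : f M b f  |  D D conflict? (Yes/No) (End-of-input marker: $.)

Yes

FIRST(f M b f) = { f } and FIRST(D D) = { f, g }.
Both contain f, so the two alternatives are not disjoint — LL(1) conflict.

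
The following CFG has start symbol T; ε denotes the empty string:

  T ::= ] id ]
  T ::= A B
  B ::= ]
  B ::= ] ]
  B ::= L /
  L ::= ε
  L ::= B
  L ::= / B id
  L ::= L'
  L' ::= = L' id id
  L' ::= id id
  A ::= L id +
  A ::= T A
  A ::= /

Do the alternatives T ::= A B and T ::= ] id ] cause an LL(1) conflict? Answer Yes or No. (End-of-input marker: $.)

FIRST(A B) = { /, =, ], id } and FIRST(] id ]) = { ] }.
Both contain ], so the two alternatives are not disjoint — LL(1) conflict.

Yes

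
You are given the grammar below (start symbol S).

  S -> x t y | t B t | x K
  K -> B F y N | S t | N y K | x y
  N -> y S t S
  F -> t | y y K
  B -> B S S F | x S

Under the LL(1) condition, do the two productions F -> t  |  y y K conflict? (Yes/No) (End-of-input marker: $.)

FIRST(t) = { t } and FIRST(y y K) = { y }.
The FIRST sets are disjoint and neither alternative is nullable — no conflict.

No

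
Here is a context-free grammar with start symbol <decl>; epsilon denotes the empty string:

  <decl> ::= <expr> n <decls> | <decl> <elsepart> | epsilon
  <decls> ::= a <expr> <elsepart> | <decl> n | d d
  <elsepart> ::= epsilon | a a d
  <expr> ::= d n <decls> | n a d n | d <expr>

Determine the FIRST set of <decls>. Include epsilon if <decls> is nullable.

<decls> ::= a <expr> <elsepart> contributes {a}.
From <decls> ::= <decl> n: <decl> nullable, take FIRST(<decl>) ∪ {n} = { a, d, n }.
<decls> ::= d d contributes {d}.
Union: FIRST(<decls>) = { a, d, n }.

{ a, d, n }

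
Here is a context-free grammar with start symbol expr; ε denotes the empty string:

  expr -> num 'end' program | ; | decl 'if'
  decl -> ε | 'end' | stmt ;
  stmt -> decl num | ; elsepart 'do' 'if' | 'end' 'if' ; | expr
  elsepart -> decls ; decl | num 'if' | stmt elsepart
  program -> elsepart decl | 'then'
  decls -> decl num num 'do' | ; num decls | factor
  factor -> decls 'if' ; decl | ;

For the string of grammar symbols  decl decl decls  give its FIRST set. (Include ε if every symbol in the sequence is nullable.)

{ 'end', 'if', ;, num }

Add FIRST(decl)\{ε} = { 'end', 'if', ;, num }; decl is nullable, continue.
Add FIRST(decl)\{ε} = { 'end', 'if', ;, num }; decl is nullable, continue.
Add FIRST(decls) = { 'end', 'if', ;, num }; decls is not nullable, stop.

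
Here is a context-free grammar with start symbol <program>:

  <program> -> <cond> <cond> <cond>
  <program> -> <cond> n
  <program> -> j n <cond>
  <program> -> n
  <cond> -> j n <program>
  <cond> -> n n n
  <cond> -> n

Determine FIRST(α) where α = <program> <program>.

Add FIRST(<program>) = { j, n }; <program> is not nullable, stop.

{ j, n }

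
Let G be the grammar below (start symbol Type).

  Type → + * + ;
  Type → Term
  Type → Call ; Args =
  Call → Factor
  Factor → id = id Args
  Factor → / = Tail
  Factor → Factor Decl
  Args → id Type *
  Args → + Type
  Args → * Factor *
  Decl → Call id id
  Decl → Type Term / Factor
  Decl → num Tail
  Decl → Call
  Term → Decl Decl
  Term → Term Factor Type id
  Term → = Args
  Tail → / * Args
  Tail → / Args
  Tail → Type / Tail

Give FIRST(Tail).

Tail → / * Args contributes {/}.
Tail → / Args contributes {/}.
From Tail → Type / Tail: add FIRST(Type) = { +, /, =, id, num }.
Union: FIRST(Tail) = { +, /, =, id, num }.

{ +, /, =, id, num }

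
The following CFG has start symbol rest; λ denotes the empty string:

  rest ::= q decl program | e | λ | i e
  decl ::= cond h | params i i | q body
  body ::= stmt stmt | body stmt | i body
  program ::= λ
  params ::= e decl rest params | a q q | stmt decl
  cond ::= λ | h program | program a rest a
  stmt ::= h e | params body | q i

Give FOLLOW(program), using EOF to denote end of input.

{ EOF, a, e, h, q }

In rest ::= q decl program: program is at the end, add FOLLOW(rest) = { EOF, a, e, h, q }.
In cond ::= h program: program is at the end, add FOLLOW(cond) = { h }.
In cond ::= program a rest a: add FIRST(a rest a) = { a }.
Union: FOLLOW(program) = { EOF, a, e, h, q }.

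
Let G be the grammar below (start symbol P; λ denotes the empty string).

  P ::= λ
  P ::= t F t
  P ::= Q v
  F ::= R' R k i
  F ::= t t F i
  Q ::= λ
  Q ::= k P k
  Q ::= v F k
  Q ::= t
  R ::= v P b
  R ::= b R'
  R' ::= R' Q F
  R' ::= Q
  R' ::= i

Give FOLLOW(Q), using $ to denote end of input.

{ b, i, k, t, v }

In P ::= Q v: add FIRST(v) = { v }.
In R' ::= R' Q F: add FIRST(F) = { b, i, k, t, v }.
In R' ::= Q: Q is at the end, add FOLLOW(R') = { b, i, k, t, v }.
Union: FOLLOW(Q) = { b, i, k, t, v }.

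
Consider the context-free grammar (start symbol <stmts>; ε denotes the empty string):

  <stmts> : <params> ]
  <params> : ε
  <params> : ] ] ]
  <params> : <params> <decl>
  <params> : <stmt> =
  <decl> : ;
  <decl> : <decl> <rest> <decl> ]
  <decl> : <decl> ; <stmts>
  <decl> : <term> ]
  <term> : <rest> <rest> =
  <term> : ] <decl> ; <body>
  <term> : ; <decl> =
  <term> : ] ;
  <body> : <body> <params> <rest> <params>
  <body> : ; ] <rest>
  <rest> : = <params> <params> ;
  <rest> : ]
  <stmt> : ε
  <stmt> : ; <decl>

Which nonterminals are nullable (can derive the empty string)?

{ <params>, <stmt> }

Directly nullable (have an ε-production): <params>, <stmt>.
No other nonterminal has a production whose RHS symbols are all nullable.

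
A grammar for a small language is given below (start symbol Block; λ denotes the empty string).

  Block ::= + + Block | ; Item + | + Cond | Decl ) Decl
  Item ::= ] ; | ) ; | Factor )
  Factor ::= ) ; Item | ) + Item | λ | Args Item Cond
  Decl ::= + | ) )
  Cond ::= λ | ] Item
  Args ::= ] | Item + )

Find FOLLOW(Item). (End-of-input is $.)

{ $, ), +, ] }

In Block ::= ; Item +: add FIRST(+) = { + }.
In Factor ::= ) ; Item: Item is at the end, add FOLLOW(Factor) = { ) }.
In Factor ::= ) + Item: Item is at the end, add FOLLOW(Factor) = { ) }.
In Factor ::= Args Item Cond: add FIRST(Cond)\{λ} = { ] }.
  Since Cond is nullable, also add FOLLOW(Factor) = { ) }.
In Cond ::= ] Item: Item is at the end, add FOLLOW(Cond) = { $, ) }.
In Args ::= Item + ): add FIRST(+ )) = { + }.
Union: FOLLOW(Item) = { $, ), +, ] }.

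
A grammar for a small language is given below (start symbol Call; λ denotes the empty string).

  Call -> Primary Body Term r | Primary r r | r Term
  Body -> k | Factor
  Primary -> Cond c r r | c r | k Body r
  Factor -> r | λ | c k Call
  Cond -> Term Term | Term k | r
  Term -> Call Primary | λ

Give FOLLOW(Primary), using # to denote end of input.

In Call -> Primary Body Term r: add FIRST(Body Term r) = { c, k, r }.
In Call -> Primary r r: add FIRST(r r) = { r }.
In Term -> Call Primary: Primary is at the end, add FOLLOW(Term) = { #, c, k, r }.
Union: FOLLOW(Primary) = { #, c, k, r }.

{ #, c, k, r }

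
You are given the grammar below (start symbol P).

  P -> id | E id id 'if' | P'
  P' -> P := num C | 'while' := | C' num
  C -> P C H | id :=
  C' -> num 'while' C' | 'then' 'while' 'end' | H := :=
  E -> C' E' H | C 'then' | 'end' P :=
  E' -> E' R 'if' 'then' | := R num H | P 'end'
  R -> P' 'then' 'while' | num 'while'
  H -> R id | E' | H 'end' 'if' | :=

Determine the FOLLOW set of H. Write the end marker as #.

{ #, 'end', 'then', 'while', :=, id, num }

In C -> P C H: H is at the end, add FOLLOW(C) = { #, 'end', 'then', 'while', :=, id, num }.
In C' -> H := :=: add FIRST(:= :=) = { := }.
In E -> C' E' H: H is at the end, add FOLLOW(E) = { id }.
In E' -> := R num H: H is at the end, add FOLLOW(E') = { #, 'end', 'then', 'while', :=, id, num }.
In H -> H 'end' 'if': add FIRST('end' 'if') = { 'end' }.
Union: FOLLOW(H) = { #, 'end', 'then', 'while', :=, id, num }.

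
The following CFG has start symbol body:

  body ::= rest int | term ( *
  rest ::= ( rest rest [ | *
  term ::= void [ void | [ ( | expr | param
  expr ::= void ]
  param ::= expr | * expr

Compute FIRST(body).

{ (, *, [, void }

From body ::= rest int: add FIRST(rest) = { (, * }.
From body ::= term ( *: add FIRST(term) = { *, [, void }.
Union: FIRST(body) = { (, *, [, void }.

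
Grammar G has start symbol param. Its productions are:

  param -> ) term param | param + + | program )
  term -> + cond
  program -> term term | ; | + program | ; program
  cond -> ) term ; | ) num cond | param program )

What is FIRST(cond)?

{ ), +, ; }

cond -> ) term ; contributes {)}.
cond -> ) num cond contributes {)}.
From cond -> param program ): add FIRST(param) = { ), +, ; }.
Union: FIRST(cond) = { ), +, ; }.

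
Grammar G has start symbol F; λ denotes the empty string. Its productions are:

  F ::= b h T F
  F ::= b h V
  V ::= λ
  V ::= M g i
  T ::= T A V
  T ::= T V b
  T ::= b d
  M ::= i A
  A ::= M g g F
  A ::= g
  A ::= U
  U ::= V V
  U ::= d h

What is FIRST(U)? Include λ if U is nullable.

From U ::= V V: V, V nullable, take FIRST(V) ∪ FIRST(V) = { i }; also λ since the whole RHS is nullable.
U ::= d h contributes {d}.
Union: FIRST(U) = { d, i, λ }.

{ d, i, λ }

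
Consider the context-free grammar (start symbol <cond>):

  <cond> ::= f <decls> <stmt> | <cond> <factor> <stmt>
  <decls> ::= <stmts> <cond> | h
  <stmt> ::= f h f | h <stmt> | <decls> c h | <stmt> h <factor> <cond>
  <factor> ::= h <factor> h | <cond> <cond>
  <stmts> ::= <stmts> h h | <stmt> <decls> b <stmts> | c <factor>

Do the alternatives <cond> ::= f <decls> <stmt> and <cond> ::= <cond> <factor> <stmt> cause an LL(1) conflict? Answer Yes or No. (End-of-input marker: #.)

FIRST(f <decls> <stmt>) = { f } and FIRST(<cond> <factor> <stmt>) = { f }.
Both contain f, so the two alternatives are not disjoint — LL(1) conflict.

Yes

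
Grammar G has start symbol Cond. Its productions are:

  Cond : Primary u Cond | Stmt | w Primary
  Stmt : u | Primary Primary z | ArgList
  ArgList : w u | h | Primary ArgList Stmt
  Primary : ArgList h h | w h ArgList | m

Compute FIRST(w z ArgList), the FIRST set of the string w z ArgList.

{ w }

w is a terminal; add {w} and stop.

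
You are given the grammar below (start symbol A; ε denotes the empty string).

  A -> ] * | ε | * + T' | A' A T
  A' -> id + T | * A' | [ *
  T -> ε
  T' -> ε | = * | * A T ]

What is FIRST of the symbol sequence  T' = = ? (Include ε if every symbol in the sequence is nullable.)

Add FIRST(T')\{ε} = { *, = }; T' is nullable, continue.
= is a terminal; add {=} and stop.

{ *, = }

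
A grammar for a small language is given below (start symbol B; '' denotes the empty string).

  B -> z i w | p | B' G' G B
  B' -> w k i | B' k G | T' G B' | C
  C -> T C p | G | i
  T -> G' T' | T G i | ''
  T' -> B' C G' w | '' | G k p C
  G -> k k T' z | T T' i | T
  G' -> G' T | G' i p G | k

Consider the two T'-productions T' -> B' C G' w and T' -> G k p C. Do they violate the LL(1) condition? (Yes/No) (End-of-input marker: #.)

Yes

FIRST(B' C G' w) = { i, k, p, w } and FIRST(G k p C) = { i, k, p, w }.
Both contain i, so the two alternatives are not disjoint — LL(1) conflict.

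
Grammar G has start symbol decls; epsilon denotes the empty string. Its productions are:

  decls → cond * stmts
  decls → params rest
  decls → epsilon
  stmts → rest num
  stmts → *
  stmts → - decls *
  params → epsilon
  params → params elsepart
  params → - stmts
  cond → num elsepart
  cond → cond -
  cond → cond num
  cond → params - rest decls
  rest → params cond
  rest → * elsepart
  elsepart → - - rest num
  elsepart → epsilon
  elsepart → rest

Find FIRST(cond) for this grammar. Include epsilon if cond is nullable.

{ *, -, num }

cond → num elsepart contributes {num}.
From cond → cond -: add FIRST(cond) = { *, -, num }.
From cond → cond num: add FIRST(cond) = { *, -, num }.
From cond → params - rest decls: params nullable, take FIRST(params) ∪ {-} = { *, -, num }.
Union: FIRST(cond) = { *, -, num }.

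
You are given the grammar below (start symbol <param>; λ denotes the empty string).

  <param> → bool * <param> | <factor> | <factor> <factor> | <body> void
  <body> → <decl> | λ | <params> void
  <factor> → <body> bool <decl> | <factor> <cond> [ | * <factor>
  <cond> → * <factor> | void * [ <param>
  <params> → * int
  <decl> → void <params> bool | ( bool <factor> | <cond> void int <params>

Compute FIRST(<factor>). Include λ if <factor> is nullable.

From <factor> → <body> bool <decl>: <body> nullable, take FIRST(<body>) ∪ {bool} = { (, *, bool, void }.
From <factor> → <factor> <cond> [: add FIRST(<factor>) = { (, *, bool, void }.
<factor> → * <factor> contributes {*}.
Union: FIRST(<factor>) = { (, *, bool, void }.

{ (, *, bool, void }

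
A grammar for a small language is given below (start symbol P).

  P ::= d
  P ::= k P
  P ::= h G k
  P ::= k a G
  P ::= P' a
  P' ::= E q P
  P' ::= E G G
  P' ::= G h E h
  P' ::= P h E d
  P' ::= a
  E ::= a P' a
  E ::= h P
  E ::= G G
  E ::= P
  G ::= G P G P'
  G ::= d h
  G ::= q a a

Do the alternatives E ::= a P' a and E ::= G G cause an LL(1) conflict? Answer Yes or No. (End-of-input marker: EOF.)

No

FIRST(a P' a) = { a } and FIRST(G G) = { d, q }.
The FIRST sets are disjoint and neither alternative is nullable — no conflict.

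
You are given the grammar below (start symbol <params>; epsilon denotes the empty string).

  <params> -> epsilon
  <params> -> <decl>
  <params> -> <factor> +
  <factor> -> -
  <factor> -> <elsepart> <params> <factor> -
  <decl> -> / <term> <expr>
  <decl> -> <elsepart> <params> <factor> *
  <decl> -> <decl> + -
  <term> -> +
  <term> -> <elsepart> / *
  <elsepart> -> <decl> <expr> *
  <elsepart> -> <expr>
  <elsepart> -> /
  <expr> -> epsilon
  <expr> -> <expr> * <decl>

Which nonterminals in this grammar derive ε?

{ <elsepart>, <expr>, <params> }

Directly nullable (have an epsilon-production): <params>, <expr>.
<elsepart> -> <expr> with every symbol nullable, so <elsepart> is nullable.
No other nonterminal has a production whose RHS symbols are all nullable.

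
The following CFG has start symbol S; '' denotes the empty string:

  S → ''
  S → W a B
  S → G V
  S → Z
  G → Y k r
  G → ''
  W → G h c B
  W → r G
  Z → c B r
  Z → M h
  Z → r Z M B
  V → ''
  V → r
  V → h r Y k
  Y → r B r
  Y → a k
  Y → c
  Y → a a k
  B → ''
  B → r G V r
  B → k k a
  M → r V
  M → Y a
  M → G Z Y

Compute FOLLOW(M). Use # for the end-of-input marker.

{ #, a, c, h, k, r }

In Z → M h: add FIRST(h) = { h }.
In Z → r Z M B: add FIRST(B)\{''} = { k, r }.
  Since B is nullable, also add FOLLOW(Z) = { #, a, c, r }.
Union: FOLLOW(M) = { #, a, c, h, k, r }.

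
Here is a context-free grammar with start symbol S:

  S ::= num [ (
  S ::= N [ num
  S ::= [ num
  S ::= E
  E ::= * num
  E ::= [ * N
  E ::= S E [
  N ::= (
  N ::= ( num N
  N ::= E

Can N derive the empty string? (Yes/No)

No

No nonterminal in this grammar is nullable.
No production of N has an RHS whose symbols are all nullable, so N is not nullable.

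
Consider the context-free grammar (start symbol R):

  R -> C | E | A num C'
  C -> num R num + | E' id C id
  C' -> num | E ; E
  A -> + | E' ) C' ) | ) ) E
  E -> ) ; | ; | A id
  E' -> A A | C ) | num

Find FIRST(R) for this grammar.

{ ), +, ;, num }

From R -> C: add FIRST(C) = { ), +, num }.
From R -> E: add FIRST(E) = { ), +, ;, num }.
From R -> A num C': add FIRST(A) = { ), +, num }.
Union: FIRST(R) = { ), +, ;, num }.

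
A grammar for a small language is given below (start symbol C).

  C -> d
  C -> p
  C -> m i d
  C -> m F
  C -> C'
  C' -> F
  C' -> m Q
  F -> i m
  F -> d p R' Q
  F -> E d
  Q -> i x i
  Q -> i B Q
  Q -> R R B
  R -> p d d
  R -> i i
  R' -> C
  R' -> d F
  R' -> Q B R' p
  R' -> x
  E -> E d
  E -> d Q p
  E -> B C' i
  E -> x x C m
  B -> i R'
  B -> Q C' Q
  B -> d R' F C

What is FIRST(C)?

C -> d contributes {d}.
C -> p contributes {p}.
C -> m i d contributes {m}.
C -> m F contributes {m}.
From C -> C': add FIRST(C') = { d, i, m, p, x }.
Union: FIRST(C) = { d, i, m, p, x }.

{ d, i, m, p, x }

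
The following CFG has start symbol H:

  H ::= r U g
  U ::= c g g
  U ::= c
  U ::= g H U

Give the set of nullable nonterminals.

No nonterminal has an empty production or an RHS whose symbols are all nullable.

{ } (none)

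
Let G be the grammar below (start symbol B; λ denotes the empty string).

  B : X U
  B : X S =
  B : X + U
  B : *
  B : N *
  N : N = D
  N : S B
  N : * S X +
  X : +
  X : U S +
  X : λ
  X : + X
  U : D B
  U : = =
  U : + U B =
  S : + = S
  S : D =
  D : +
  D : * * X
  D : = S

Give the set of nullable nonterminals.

Directly nullable (have an λ-production): X.
No other nonterminal has a production whose RHS symbols are all nullable.

{ X }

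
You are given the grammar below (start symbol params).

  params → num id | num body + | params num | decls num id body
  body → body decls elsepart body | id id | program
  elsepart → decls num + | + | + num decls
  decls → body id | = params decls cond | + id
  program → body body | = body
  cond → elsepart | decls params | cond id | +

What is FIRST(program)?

From program → body body: add FIRST(body) = { =, id }.
program → = body contributes {=}.
Union: FIRST(program) = { =, id }.

{ =, id }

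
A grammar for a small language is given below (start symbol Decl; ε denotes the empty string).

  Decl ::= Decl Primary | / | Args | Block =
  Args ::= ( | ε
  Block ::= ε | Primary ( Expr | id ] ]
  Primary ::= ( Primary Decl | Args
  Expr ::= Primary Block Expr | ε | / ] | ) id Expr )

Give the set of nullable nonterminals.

Directly nullable (have an ε-production): Args, Block, Expr.
Decl ::= Decl Primary with every symbol nullable, so Decl is nullable.
Primary ::= Args with every symbol nullable, so Primary is nullable.

{ Args, Block, Decl, Expr, Primary }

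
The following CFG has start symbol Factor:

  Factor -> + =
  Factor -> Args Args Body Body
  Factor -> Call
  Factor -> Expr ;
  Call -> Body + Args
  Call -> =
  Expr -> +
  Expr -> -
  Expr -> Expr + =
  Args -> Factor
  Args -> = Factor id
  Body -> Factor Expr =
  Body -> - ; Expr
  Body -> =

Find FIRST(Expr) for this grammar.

Expr -> + contributes {+}.
Expr -> - contributes {-}.
From Expr -> Expr + =: add FIRST(Expr) = { +, - }.
Union: FIRST(Expr) = { +, - }.

{ +, - }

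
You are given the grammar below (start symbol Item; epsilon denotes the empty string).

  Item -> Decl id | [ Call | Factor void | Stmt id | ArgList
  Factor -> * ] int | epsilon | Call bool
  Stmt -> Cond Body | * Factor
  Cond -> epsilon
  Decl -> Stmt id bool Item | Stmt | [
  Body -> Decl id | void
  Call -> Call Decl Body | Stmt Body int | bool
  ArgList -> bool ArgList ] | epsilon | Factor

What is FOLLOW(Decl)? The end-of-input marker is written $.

{ *, [, id, void }

In Item -> Decl id: add FIRST(id) = { id }.
In Body -> Decl id: add FIRST(id) = { id }.
In Call -> Call Decl Body: add FIRST(Body) = { *, [, void }.
Union: FOLLOW(Decl) = { *, [, id, void }.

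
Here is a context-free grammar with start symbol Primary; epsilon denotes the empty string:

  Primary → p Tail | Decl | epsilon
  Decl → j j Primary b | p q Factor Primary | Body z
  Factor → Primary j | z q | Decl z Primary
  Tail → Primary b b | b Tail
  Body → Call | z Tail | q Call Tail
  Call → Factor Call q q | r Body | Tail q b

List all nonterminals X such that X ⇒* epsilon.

{ Primary }

Directly nullable (have an epsilon-production): Primary.
No other nonterminal has a production whose RHS symbols are all nullable.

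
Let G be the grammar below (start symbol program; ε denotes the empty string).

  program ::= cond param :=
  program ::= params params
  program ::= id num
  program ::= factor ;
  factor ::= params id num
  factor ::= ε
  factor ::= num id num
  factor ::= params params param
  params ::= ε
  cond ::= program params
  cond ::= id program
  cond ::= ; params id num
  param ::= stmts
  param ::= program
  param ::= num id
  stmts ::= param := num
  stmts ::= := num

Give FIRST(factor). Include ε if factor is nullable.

From factor ::= params id num: params nullable, take FIRST(params) ∪ {id} = { id }.
factor ::= ε contributes ε.
factor ::= num id num contributes {num}.
From factor ::= params params param: params, params, param nullable, take FIRST(params) ∪ FIRST(params) ∪ FIRST(param) = { :=, ;, id, num }; also ε since the whole RHS is nullable.
Union: FIRST(factor) = { :=, ;, id, num, ε }.

{ :=, ;, id, num, ε }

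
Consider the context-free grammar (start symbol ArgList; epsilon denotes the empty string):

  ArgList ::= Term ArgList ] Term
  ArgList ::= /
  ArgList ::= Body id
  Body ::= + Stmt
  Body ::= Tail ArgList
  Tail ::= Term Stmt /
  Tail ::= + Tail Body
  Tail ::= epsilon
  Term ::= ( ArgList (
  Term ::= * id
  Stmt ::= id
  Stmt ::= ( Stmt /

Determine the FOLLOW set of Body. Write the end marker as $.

{ (, *, +, /, id }

In ArgList ::= Body id: add FIRST(id) = { id }.
In Tail ::= + Tail Body: Body is at the end, add FOLLOW(Tail) = { (, *, +, / }.
Union: FOLLOW(Body) = { (, *, +, /, id }.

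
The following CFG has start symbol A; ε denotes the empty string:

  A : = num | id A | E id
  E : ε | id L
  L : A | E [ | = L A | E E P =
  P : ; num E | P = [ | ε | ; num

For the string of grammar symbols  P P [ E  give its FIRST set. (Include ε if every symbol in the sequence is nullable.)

Add FIRST(P)\{ε} = { ;, = }; P is nullable, continue.
Add FIRST(P)\{ε} = { ;, = }; P is nullable, continue.
[ is a terminal; add {[} and stop.

{ ;, =, [ }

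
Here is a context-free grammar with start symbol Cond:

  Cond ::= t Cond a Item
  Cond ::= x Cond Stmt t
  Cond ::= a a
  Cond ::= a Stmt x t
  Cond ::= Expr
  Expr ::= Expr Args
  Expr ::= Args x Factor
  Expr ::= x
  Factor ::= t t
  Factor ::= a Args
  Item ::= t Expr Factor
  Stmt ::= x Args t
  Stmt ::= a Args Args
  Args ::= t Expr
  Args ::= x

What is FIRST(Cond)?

Cond ::= t Cond a Item contributes {t}.
Cond ::= x Cond Stmt t contributes {x}.
Cond ::= a a contributes {a}.
Cond ::= a Stmt x t contributes {a}.
From Cond ::= Expr: add FIRST(Expr) = { t, x }.
Union: FIRST(Cond) = { a, t, x }.

{ a, t, x }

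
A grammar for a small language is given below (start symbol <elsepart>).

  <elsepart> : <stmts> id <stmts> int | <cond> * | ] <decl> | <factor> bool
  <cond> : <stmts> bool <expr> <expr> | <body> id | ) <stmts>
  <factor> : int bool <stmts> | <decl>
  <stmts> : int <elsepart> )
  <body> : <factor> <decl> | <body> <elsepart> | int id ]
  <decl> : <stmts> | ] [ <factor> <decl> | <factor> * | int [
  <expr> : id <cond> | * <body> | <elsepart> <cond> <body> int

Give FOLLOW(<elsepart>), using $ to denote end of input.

<elsepart> is the start symbol, so $ ∈ FOLLOW(<elsepart>).
In <stmts> : int <elsepart> ): add FIRST()) = { ) }.
In <body> : <body> <elsepart>: <elsepart> is at the end, add FOLLOW(<body>) = { ), *, ], id, int }.
In <expr> : <elsepart> <cond> <body> int: add FIRST(<cond> <body> int) = { ), ], int }.
Union: FOLLOW(<elsepart>) = { $, ), *, ], id, int }.

{ $, ), *, ], id, int }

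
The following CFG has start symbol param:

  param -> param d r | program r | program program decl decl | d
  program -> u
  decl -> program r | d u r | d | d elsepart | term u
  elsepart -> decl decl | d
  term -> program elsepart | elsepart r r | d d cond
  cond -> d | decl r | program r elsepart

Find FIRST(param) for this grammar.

From param -> param d r: add FIRST(param) = { d, u }.
From param -> program r: add FIRST(program) = { u }.
From param -> program program decl decl: add FIRST(program) = { u }.
param -> d contributes {d}.
Union: FIRST(param) = { d, u }.

{ d, u }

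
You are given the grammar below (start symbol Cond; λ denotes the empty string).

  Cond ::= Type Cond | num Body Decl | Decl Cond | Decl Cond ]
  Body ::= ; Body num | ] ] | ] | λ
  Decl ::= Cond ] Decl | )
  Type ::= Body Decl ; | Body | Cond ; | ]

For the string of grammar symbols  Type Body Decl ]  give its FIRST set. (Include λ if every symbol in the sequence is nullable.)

{ ), ;, ], num }

Add FIRST(Type)\{λ} = { ), ;, ], num }; Type is nullable, continue.
Add FIRST(Body)\{λ} = { ;, ] }; Body is nullable, continue.
Add FIRST(Decl) = { ), ;, ], num }; Decl is not nullable, stop.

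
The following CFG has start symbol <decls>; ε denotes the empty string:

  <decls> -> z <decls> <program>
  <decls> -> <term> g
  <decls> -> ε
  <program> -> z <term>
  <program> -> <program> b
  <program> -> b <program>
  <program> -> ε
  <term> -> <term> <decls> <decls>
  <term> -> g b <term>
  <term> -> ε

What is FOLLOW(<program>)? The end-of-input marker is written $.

In <decls> -> z <decls> <program>: <program> is at the end, add FOLLOW(<decls>) = { $, b, g, z }.
In <program> -> <program> b: add FIRST(b) = { b }.
In <program> -> b <program>: <program> is at the end, add FOLLOW(<program>) = { $, b, g, z }.
Union: FOLLOW(<program>) = { $, b, g, z }.

{ $, b, g, z }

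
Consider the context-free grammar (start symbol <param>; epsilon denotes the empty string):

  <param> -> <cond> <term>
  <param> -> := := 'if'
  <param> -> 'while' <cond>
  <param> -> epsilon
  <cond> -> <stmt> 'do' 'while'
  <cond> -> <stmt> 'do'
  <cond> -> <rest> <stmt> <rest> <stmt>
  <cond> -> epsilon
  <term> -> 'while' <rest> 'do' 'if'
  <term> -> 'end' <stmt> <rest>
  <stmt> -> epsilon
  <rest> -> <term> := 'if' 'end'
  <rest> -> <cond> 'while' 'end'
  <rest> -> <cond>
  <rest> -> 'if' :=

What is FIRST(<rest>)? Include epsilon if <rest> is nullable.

From <rest> -> <term> := 'if' 'end': add FIRST(<term>) = { 'end', 'while' }.
From <rest> -> <cond> 'while' 'end': <cond> nullable, take FIRST(<cond>) ∪ {'while'} = { 'do', 'end', 'if', 'while' }.
From <rest> -> <cond>: add FIRST(<cond>) = { 'do', 'end', 'if', 'while', epsilon } (including epsilon since <cond> is nullable).
<rest> -> 'if' := contributes {'if'}.
Union: FIRST(<rest>) = { 'do', 'end', 'if', 'while', epsilon }.

{ 'do', 'end', 'if', 'while', epsilon }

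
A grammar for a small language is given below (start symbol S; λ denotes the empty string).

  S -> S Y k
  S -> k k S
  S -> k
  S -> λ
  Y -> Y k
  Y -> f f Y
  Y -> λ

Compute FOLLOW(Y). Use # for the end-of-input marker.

In S -> S Y k: add FIRST(k) = { k }.
In Y -> Y k: add FIRST(k) = { k }.
In Y -> f f Y: Y is at the end, add FOLLOW(Y) = { k }.
Union: FOLLOW(Y) = { k }.

{ k }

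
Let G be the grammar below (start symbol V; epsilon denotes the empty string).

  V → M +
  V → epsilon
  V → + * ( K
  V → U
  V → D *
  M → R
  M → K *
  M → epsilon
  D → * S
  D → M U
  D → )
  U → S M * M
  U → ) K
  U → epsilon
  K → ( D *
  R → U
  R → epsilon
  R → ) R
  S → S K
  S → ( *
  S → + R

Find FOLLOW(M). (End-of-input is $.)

In V → M +: add FIRST(+) = { + }.
In D → M U: add FIRST(U)\{epsilon} = { (, ), + }.
  Since U is nullable, also add FOLLOW(D) = { * }.
In U → S M * M: add FIRST(* M) = { * }.
In U → S M * M: M is at the end, add FOLLOW(U) = { $, (, ), *, + }.
Union: FOLLOW(M) = { $, (, ), *, + }.

{ $, (, ), *, + }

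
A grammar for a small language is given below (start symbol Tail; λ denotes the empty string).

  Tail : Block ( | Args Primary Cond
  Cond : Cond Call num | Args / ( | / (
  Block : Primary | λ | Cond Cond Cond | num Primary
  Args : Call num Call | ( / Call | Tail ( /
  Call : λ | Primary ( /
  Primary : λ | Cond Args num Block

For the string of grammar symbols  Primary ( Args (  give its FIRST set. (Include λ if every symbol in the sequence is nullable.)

{ (, /, num }

Add FIRST(Primary)\{λ} = { (, /, num }; Primary is nullable, continue.
( is a terminal; add {(} and stop.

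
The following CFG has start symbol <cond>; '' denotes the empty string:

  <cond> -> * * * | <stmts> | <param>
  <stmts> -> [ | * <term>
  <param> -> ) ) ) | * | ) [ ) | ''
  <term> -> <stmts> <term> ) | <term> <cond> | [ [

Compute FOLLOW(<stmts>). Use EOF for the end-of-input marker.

{ EOF, ), *, [ }

In <cond> -> <stmts>: <stmts> is at the end, add FOLLOW(<cond>) = { EOF, ), *, [ }.
In <term> -> <stmts> <term> ): add FIRST(<term> )) = { *, [ }.
Union: FOLLOW(<stmts>) = { EOF, ), *, [ }.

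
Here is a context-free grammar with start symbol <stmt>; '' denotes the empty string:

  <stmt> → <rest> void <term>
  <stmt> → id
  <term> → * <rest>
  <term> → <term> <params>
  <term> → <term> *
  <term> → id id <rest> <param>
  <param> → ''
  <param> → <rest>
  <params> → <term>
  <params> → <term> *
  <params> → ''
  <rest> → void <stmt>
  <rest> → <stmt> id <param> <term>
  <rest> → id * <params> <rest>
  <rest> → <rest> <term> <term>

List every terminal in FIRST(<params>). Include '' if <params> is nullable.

From <params> → <term>: add FIRST(<term>) = { *, id }.
From <params> → <term> *: add FIRST(<term>) = { *, id }.
<params> → '' contributes ''.
Union: FIRST(<params>) = { *, id, '' }.

{ *, id, '' }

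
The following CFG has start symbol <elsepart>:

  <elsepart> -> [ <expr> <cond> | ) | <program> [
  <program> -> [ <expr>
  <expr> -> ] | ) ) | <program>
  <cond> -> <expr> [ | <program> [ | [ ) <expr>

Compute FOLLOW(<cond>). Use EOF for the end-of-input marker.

In <elsepart> -> [ <expr> <cond>: <cond> is at the end, add FOLLOW(<elsepart>) = { EOF }.
Union: FOLLOW(<cond>) = { EOF }.

{ EOF }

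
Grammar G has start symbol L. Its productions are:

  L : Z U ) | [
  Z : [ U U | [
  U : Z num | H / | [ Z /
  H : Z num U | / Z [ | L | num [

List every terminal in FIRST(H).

{ /, [, num }

From H : Z num U: add FIRST(Z) = { [ }.
H : / Z [ contributes {/}.
From H : L: add FIRST(L) = { [ }.
H : num [ contributes {num}.
Union: FIRST(H) = { /, [, num }.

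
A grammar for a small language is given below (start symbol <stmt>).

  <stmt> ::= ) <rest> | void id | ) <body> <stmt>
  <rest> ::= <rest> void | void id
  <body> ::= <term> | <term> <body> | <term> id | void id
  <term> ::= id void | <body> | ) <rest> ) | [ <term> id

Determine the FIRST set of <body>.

{ ), [, id, void }

From <body> ::= <term>: add FIRST(<term>) = { ), [, id, void }.
From <body> ::= <term> <body>: add FIRST(<term>) = { ), [, id, void }.
From <body> ::= <term> id: add FIRST(<term>) = { ), [, id, void }.
<body> ::= void id contributes {void}.
Union: FIRST(<body>) = { ), [, id, void }.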